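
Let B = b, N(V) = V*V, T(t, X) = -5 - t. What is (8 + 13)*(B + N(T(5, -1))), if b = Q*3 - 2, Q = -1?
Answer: 1995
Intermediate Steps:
b = -5 (b = -1*3 - 2 = -3 - 2 = -5)
N(V) = V²
B = -5
(8 + 13)*(B + N(T(5, -1))) = (8 + 13)*(-5 + (-5 - 1*5)²) = 21*(-5 + (-5 - 5)²) = 21*(-5 + (-10)²) = 21*(-5 + 100) = 21*95 = 1995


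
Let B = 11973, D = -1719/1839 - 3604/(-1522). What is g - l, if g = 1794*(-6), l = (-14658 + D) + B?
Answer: -3769465520/466493 ≈ -8080.4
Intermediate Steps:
D = 668573/466493 (D = -1719*1/1839 - 3604*(-1/1522) = -573/613 + 1802/761 = 668573/466493 ≈ 1.4332)
l = -1251865132/466493 (l = (-14658 + 668573/466493) + 11973 = -6837185821/466493 + 11973 = -1251865132/466493 ≈ -2683.6)
g = -10764
g - l = -10764 - 1*(-1251865132/466493) = -10764 + 1251865132/466493 = -3769465520/466493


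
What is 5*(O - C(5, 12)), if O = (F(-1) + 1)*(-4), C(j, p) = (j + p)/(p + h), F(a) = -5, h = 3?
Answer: 223/3 ≈ 74.333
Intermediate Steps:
C(j, p) = (j + p)/(3 + p) (C(j, p) = (j + p)/(p + 3) = (j + p)/(3 + p))
O = 16 (O = (-5 + 1)*(-4) = -4*(-4) = 16)
5*(O - C(5, 12)) = 5*(16 - (5 + 12)/(3 + 12)) = 5*(16 - 17/15) = 5*(223/15) = 223/3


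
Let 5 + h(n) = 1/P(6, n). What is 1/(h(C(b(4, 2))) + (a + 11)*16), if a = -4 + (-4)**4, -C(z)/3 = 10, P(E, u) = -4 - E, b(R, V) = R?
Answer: 10/42029 ≈ 0.00023793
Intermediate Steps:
C(z) = -30 (C(z) = -3*10 = -30)
a = 252 (a = -4 + 256 = 252)
h(n) = -51/10 (h(n) = -5 + 1/(-4 - 1*6) = -5 + 1/(-4 - 6) = -5 + 1/(-10) = -5 - 1/10 = -51/10)
1/(h(C(b(4, 2))) + (a + 11)*16) = 1/(-51/10 + (252 + 11)*16) = 1/(-51/10 + 263*16) = 1/(-51/10 + 4208) = 1/(42029/10) = 10/42029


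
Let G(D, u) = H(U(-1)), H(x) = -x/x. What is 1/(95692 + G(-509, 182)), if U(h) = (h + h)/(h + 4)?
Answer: 1/95691 ≈ 1.0450e-5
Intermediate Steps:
U(h) = 2*h/(4 + h) (U(h) = (2*h)/(4 + h) = 2*h/(4 + h))
H(x) = -1 (H(x) = -1*1 = -1)
G(D, u) = -1
1/(95692 + G(-509, 182)) = 1/(95692 - 1) = 1/95691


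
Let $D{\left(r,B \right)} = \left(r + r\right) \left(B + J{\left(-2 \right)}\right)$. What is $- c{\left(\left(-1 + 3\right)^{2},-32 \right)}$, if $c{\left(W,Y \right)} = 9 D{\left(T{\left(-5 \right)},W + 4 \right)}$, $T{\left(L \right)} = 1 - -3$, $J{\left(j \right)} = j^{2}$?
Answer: $-864$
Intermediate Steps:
$T{\left(L \right)} = 4$ ($T{\left(L \right)} = 1 + 3 = 4$)
$D{\left(r,B \right)} = 2 r \left(4 + B\right)$ ($D{\left(r,B \right)} = \left(r + r\right) \left(B + \left(-2\right)^{2}\right) = 2 r \left(B + 4\right) = 2 r \left(4 + B\right)$)
$c{\left(W,Y \right)} = 576 + 72 W$ ($c{\left(W,Y \right)} = 9 \cdot 2 \cdot 4 \left(4 + \left(W + 4\right)\right) = 9 \cdot 2 \cdot 4 \left(4 + \left(4 + W\right)\right) = 9 \cdot 2 \cdot 4 \left(8 + W\right) = 9 \left(64 + 8 W\right) = 576 + 72 W$)
$- c{\left(\left(-1 + 3\right)^{2},-32 \right)} = - (576 + 72 \left(-1 + 3\right)^{2}) = - (576 + 72 \cdot 2^{2}) = - (576 + 72 \cdot 4) = - (576 + 288) = \left(-1\right) 864 = -864$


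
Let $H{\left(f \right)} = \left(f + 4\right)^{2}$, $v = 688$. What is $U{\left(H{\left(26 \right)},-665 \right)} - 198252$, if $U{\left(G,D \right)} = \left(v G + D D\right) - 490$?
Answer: $862683$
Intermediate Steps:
$H{\left(f \right)} = \left(4 + f\right)^{2}$
$U{\left(G,D \right)} = -490 + D^{2} + 688 G$ ($U{\left(G,D \right)} = \left(688 G + D D\right) - 490 = \left(688 G + D^{2}\right) - 490 = \left(D^{2} + 688 G\right) - 490 = -490 + D^{2} + 688 G$)
$U{\left(H{\left(26 \right)},-665 \right)} - 198252 = \left(-490 + \left(-665\right)^{2} + 688 \left(4 + 26\right)^{2}\right) - 198252 = \left(-490 + 442225 + 688 \cdot 30^{2}\right) - 198252 = \left(-490 + 442225 + 688 \cdot 900\right) - 198252 = \left(-490 + 442225 + 619200\right) - 198252 = 1060935 - 198252 = 862683$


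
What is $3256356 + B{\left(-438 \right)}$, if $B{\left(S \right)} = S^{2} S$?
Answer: $-80771316$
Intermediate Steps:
$B{\left(S \right)} = S^{3}$
$3256356 + B{\left(-438 \right)} = 3256356 + \left(-438\right)^{3} = 3256356 - 84027672 = -80771316$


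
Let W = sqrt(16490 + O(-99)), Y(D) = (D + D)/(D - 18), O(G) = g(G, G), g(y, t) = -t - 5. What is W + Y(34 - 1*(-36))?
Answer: 35/13 + 2*sqrt(4146) ≈ 131.47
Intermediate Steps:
g(y, t) = -5 - t
O(G) = -5 - G
Y(D) = 2*D/(-18 + D) (Y(D) = (2*D)/(-18 + D) = 2*D/(-18 + D))
W = 2*sqrt(4146) (W = sqrt(16490 + (-5 - 1*(-99))) = sqrt(16490 + (-5 + 99)) = sqrt(16490 + 94) = sqrt(16584) = 2*sqrt(4146) ≈ 128.78)
W + Y(34 - 1*(-36)) = 2*sqrt(4146) + 2*(34 - 1*(-36))/(-18 + (34 - 1*(-36))) = 2*sqrt(4146) + 2*(34 + 36)/(-18 + (34 + 36)) = 2*sqrt(4146) + 2*70/(-18 + 70) = 2*sqrt(4146) + 2*70/52 = 2*sqrt(4146) + 2*70*(1/52) = 2*sqrt(4146) + 35/13 = 35/13 + 2*sqrt(4146)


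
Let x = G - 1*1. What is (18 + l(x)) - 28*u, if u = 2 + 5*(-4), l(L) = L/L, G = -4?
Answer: 523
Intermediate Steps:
x = -5 (x = -4 - 1*1 = -4 - 1 = -5)
l(L) = 1
u = -18 (u = 2 - 20 = -18)
(18 + l(x)) - 28*u = (18 + 1) - 28*(-18) = 19 + 504 = 523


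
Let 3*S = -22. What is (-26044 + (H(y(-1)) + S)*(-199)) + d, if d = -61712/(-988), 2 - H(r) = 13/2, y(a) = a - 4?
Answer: -1842883/78 ≈ -23627.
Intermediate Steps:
y(a) = -4 + a
S = -22/3 (S = (⅓)*(-22) = -22/3 ≈ -7.3333)
H(r) = -9/2 (H(r) = 2 - 13/2 = -9/2)
d = 812/13 (d = -61712*(-1)/988 = -232*(-7/26) = 812/13 ≈ 62.462)
(-26044 + (H(y(-1)) + S)*(-199)) + d = (-26044 + (-9/2 - 22/3)*(-199)) + 812/13 = (-26044 - 71/6*(-199)) + 812/13 = (-26044 + 14129/6) + 812/13 = -142135/6 + 812/13 = -1842883/78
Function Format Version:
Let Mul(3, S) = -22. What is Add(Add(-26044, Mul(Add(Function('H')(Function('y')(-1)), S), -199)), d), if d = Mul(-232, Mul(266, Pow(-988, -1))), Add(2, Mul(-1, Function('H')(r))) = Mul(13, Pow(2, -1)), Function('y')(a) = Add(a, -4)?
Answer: Rational(-1842883, 78) ≈ -23627.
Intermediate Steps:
Function('y')(a) = Add(-4, a)
S = Rational(-22, 3) (S = Mul(Rational(1, 3), -22) = Rational(-22, 3) ≈ -7.3333)
Function('H')(r) = Rational(-9, 2) (Function('H')(r) = Add(2, Mul(-1, Mul(13, Pow(2, -1)))) = Add(2, Mul(-1, Mul(13, Rational(1, 2)))) = Add(2, Mul(-1, Rational(13, 2))) = Add(2, Rational(-13, 2)) = Rational(-9, 2))
d = Rational(812, 13) (d = Mul(-232, Mul(266, Rational(-1, 988))) = Mul(-232, Rational(-7, 26)) = Rational(812, 13) ≈ 62.462)
Add(Add(-26044, Mul(Add(Function('H')(Function('y')(-1)), S), -199)), d) = Add(Add(-26044, Mul(Add(Rational(-9, 2), Rational(-22, 3)), -199)), Rational(812, 13)) = Add(Add(-26044, Mul(Rational(-71, 6), -199)), Rational(812, 13)) = Add(Add(-26044, Rational(14129, 6)), Rational(812, 13)) = Add(Rational(-142135, 6), Rational(812, 13)) = Rational(-1842883, 78)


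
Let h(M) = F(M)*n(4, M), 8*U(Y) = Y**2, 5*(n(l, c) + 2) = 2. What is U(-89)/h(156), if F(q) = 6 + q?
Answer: -39605/10368 ≈ -3.8199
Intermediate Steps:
n(l, c) = -8/5 (n(l, c) = -2 + (1/5)*2 = -2 + 2/5 = -8/5)
U(Y) = Y**2/8
h(M) = -48/5 - 8*M/5 (h(M) = (6 + M)*(-8/5) = -48/5 - 8*M/5)
U(-89)/h(156) = ((1/8)*(-89)**2)/(-48/5 - 8/5*156) = ((1/8)*7921)/(-48/5 - 1248/5) = 7921/(8*(-1296/5)) = (7921/8)*(-5/1296) = -39605/10368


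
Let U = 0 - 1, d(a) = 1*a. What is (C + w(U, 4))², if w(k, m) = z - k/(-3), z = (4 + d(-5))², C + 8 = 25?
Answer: 2809/9 ≈ 312.11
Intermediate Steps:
d(a) = a
C = 17 (C = -8 + 25 = 17)
U = -1
z = 1 (z = (4 - 5)² = (-1)² = 1)
w(k, m) = 1 + k/3 (w(k, m) = 1 - k/(-3) = 1 - k*(-1)/3 = 1 - (-1)*k/3 = 1 + k/3)
(C + w(U, 4))² = (17 + (1 + (⅓)*(-1)))² = (17 + (1 - ⅓))² = (17 + ⅔)² = (53/3)² = 2809/9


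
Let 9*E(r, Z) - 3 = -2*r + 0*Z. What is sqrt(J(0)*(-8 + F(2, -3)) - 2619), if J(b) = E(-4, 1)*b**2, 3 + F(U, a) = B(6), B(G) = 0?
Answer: 3*I*sqrt(291) ≈ 51.176*I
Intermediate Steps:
E(r, Z) = 1/3 - 2*r/9 (E(r, Z) = 1/3 + (-2*r + 0*Z)/9 = 1/3 + (-2*r + 0)/9 = 1/3 + (-2*r)/9 = 1/3 - 2*r/9)
F(U, a) = -3 (F(U, a) = -3 + 0 = -3)
J(b) = 11*b**2/9 (J(b) = (1/3 - 2/9*(-4))*b**2 = (1/3 + 8/9)*b**2 = 11*b**2/9)
sqrt(J(0)*(-8 + F(2, -3)) - 2619) = sqrt(((11/9)*0**2)*(-8 - 3) - 2619) = sqrt(((11/9)*0)*(-11) - 2619) = sqrt(0*(-11) - 2619) = sqrt(0 - 2619) = sqrt(-2619) = 3*I*sqrt(291)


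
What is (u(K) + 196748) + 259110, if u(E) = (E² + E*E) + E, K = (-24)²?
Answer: 1119986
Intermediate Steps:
K = 576
u(E) = E + 2*E² (u(E) = (E² + E²) + E = 2*E² + E = E + 2*E²)
(u(K) + 196748) + 259110 = (576*(1 + 2*576) + 196748) + 259110 = (576*(1 + 1152) + 196748) + 259110 = (576*1153 + 196748) + 259110 = (664128 + 196748) + 259110 = 860876 + 259110 = 1119986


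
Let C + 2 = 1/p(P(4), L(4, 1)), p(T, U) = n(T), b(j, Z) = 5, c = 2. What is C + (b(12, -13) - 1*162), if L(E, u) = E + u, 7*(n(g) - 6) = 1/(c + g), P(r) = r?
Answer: -40185/253 ≈ -158.83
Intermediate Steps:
n(g) = 6 + 1/(7*(2 + g))
p(T, U) = (85 + 42*T)/(7*(2 + T))
C = -464/253 (C = -2 + 1/((85 + 42*4)/(7*(2 + 4))) = -2 + 1/((⅐)*(85 + 168)/6) = -2 + 1/((⅐)*(⅙)*253) = -2 + 1/(253/42) = -2 + 42/253 = -464/253 ≈ -1.8340)
C + (b(12, -13) - 1*162) = -464/253 + (5 - 1*162) = -464/253 + (5 - 162) = -464/253 - 157 = -40185/253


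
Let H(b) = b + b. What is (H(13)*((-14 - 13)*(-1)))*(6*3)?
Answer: 12636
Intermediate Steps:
H(b) = 2*b
(H(13)*((-14 - 13)*(-1)))*(6*3) = ((2*13)*((-14 - 13)*(-1)))*(6*3) = (26*(-27*(-1)))*18 = (26*27)*18 = 702*18 = 12636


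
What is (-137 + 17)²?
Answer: 14400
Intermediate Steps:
(-137 + 17)² = (-120)² = 14400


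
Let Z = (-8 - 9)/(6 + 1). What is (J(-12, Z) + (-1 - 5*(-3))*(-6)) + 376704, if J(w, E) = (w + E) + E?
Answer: 2636222/7 ≈ 3.7660e+5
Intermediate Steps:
Z = -17/7 ≈ -2.4286
J(w, E) = w + 2*E (J(w, E) = (E + w) + E = w + 2*E)
(J(-12, Z) + (-1 - 5*(-3))*(-6)) + 376704 = ((-12 + 2*(-17/7)) + (-1 - 5*(-3))*(-6)) + 376704 = ((-12 - 34/7) + (-1 + 15)*(-6)) + 376704 = (-118/7 + 14*(-6)) + 376704 = (-118/7 - 84) + 376704 = -706/7 + 376704 = 2636222/7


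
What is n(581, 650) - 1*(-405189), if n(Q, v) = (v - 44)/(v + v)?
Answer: 263373153/650 ≈ 4.0519e+5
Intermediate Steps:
n(Q, v) = (-44 + v)/(2*v) (n(Q, v) = (-44 + v)/((2*v)) = (-44 + v)*(1/(2*v)) = (-44 + v)/(2*v))
n(581, 650) - 1*(-405189) = (½)*(-44 + 650)/650 - 1*(-405189) = (½)*(1/650)*606 + 405189 = 303/650 + 405189 = 263373153/650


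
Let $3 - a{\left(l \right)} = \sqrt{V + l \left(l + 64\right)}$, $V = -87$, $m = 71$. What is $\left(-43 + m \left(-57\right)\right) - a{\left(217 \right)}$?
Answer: $-4093 + \sqrt{60890} \approx -3846.2$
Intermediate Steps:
$a{\left(l \right)} = 3 - \sqrt{-87 + l \left(64 + l\right)}$ ($a{\left(l \right)} = 3 - \sqrt{-87 + l \left(l + 64\right)} = 3 - \sqrt{-87 + l \left(64 + l\right)}$)
$\left(-43 + m \left(-57\right)\right) - a{\left(217 \right)} = \left(-43 + 71 \left(-57\right)\right) - \left(3 - \sqrt{-87 + 217^{2} + 64 \cdot 217}\right) = \left(-43 - 4047\right) - \left(3 - \sqrt{-87 + 47089 + 13888}\right) = -4090 - \left(3 - \sqrt{60890}\right) = -4093 + \sqrt{60890}$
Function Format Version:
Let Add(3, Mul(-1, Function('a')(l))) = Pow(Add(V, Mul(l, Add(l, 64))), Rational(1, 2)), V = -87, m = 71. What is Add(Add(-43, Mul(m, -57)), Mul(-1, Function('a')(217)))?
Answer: Add(-4093, Pow(60890, Rational(1, 2))) ≈ -3846.2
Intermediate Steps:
Function('a')(l) = Add(3, Mul(-1, Pow(Add(-87, Mul(l, Add(64, l))), Rational(1, 2)))) (Function('a')(l) = Add(3, Mul(-1, Pow(Add(-87, Mul(l, Add(l, 64))), Rational(1, 2)))) = Add(3, Mul(-1, Pow(Add(-87, Mul(l, Add(64, l))), Rational(1, 2)))))
Add(Add(-43, Mul(m, -57)), Mul(-1, Function('a')(217))) = Add(Add(-43, Mul(71, -57)), Mul(-1, Add(3, Mul(-1, Pow(Add(-87, Pow(217, 2), Mul(64, 217)), Rational(1, 2)))))) = Add(Add(-43, -4047), Mul(-1, Add(3, Mul(-1, Pow(Add(-87, 47089, 13888), Rational(1, 2)))))) = Add(-4090, Mul(-1, Add(3, Mul(-1, Pow(60890, Rational(1, 2)))))) = Add(-4090, Add(-3, Pow(60890, Rational(1, 2)))) = Add(-4093, Pow(60890, Rational(1, 2)))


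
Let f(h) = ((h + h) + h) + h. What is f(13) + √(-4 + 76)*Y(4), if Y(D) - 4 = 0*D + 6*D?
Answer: 52 + 168*√2 ≈ 289.59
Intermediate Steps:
f(h) = 4*h (f(h) = (2*h + h) + h = 3*h + h = 4*h)
Y(D) = 4 + 6*D (Y(D) = 4 + (0*D + 6*D) = 4 + (0 + 6*D) = 4 + 6*D)
f(13) + √(-4 + 76)*Y(4) = 4*13 + √(-4 + 76)*(4 + 6*4) = 52 + √72*(4 + 24) = 52 + (6*√2)*28 = 52 + 168*√2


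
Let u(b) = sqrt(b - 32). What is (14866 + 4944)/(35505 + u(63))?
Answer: 351677025/630302497 - 9905*sqrt(31)/630302497 ≈ 0.55786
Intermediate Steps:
u(b) = sqrt(-32 + b)
(14866 + 4944)/(35505 + u(63)) = (14866 + 4944)/(35505 + sqrt(-32 + 63)) = 19810/(35505 + sqrt(31))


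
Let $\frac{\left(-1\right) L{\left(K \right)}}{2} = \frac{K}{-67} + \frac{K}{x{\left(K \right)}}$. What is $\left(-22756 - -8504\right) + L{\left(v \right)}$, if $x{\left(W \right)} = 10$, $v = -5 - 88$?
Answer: $- \frac{4769119}{335} \approx -14236.0$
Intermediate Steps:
$v = -93$
$L{\left(K \right)} = - \frac{57 K}{335}$ ($L{\left(K \right)} = - 2 \left(\frac{K}{-67} + \frac{K}{10}\right) = - 2 \left(K \left(- \frac{1}{67}\right) + K \frac{1}{10}\right) = - 2 \left(- \frac{K}{67} + \frac{K}{10}\right) = - 2 \frac{57 K}{670} = - \frac{57 K}{335}$)
$\left(-22756 - -8504\right) + L{\left(v \right)} = \left(-22756 - -8504\right) - - \frac{5301}{335} = \left(-22756 + 8504\right) + \frac{5301}{335} = -14252 + \frac{5301}{335} = - \frac{4769119}{335}$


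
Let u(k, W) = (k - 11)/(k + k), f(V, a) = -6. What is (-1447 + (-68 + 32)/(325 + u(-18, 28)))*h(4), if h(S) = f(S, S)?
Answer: 101838954/11729 ≈ 8682.7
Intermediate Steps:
h(S) = -6
u(k, W) = (-11 + k)/(2*k) (u(k, W) = (-11 + k)/((2*k)) = (-11 + k)*(1/(2*k)) = (-11 + k)/(2*k))
(-1447 + (-68 + 32)/(325 + u(-18, 28)))*h(4) = (-1447 + (-68 + 32)/(325 + (½)*(-11 - 18)/(-18)))*(-6) = (-1447 - 36/(325 + (½)*(-1/18)*(-29)))*(-6) = (-1447 - 36/(325 + 29/36))*(-6) = (-1447 - 36/11729/36)*(-6) = (-1447 - 36*36/11729)*(-6) = (-1447 - 1296/11729)*(-6) = -16973159/11729*(-6) = 101838954/11729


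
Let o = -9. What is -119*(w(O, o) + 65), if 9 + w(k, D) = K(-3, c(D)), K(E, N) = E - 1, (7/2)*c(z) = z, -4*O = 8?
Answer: -6188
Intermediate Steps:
O = -2 (O = -¼*8 = -2)
c(z) = 2*z/7
K(E, N) = -1 + E
w(k, D) = -13 (w(k, D) = -9 + (-1 - 3) = -9 - 4 = -13)
-119*(w(O, o) + 65) = -119*(-13 + 65) = -119*52 = -6188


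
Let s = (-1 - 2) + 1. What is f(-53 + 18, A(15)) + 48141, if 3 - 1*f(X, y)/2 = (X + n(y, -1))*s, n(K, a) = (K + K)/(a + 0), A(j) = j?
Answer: 47887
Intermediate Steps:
s = -2 (s = -3 + 1 = -2)
n(K, a) = 2*K/a (n(K, a) = (2*K)/a = 2*K/a)
f(X, y) = 6 - 8*y + 4*X (f(X, y) = 6 - 2*(X + 2*y/(-1))*(-2) = 6 - 2*(X + 2*y*(-1))*(-2) = 6 - 2*(X - 2*y)*(-2) = 6 - 2*(-2*X + 4*y) = 6 + (-8*y + 4*X) = 6 - 8*y + 4*X)
f(-53 + 18, A(15)) + 48141 = (6 - 8*15 + 4*(-53 + 18)) + 48141 = (6 - 120 + 4*(-35)) + 48141 = (6 - 120 - 140) + 48141 = -254 + 48141 = 47887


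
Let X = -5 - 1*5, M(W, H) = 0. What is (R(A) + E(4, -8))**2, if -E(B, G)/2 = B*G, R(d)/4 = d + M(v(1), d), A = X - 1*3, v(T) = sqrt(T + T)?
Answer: 144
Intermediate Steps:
v(T) = sqrt(2)*sqrt(T) (v(T) = sqrt(2*T) = sqrt(2)*sqrt(T))
X = -10 (X = -5 - 5 = -10)
A = -13 (A = -10 - 1*3 = -10 - 3 = -13)
R(d) = 4*d (R(d) = 4*(d + 0) = 4*d)
E(B, G) = -2*B*G
(R(A) + E(4, -8))**2 = (4*(-13) - 2*4*(-8))**2 = (-52 + 64)**2 = 12**2 = 144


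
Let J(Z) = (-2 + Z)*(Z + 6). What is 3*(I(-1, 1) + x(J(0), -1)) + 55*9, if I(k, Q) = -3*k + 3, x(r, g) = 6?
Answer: 531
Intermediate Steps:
J(Z) = (-2 + Z)*(6 + Z)
I(k, Q) = 3 - 3*k
3*(I(-1, 1) + x(J(0), -1)) + 55*9 = 3*((3 - 3*(-1)) + 6) + 55*9 = 3*((3 + 3) + 6) + 495 = 3*(6 + 6) + 495 = 3*12 + 495 = 36 + 495 = 531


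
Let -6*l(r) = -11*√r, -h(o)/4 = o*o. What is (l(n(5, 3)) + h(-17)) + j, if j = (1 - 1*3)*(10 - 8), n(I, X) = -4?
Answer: -1160 + 11*I/3 ≈ -1160.0 + 3.6667*I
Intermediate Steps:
j = -4 (j = (1 - 3)*2 = -2*2 = -4)
h(o) = -4*o² (h(o) = -4*o*o = -4*o²)
l(r) = 11*√r/6 (l(r) = -(-11)*√r/6 = 11*√r/6)
(l(n(5, 3)) + h(-17)) + j = (11*√(-4)/6 - 4*(-17)²) - 4 = (11*(2*I)/6 - 4*289) - 4 = (11*I/3 - 1156) - 4 = (-1156 + 11*I/3) - 4 = -1160 + 11*I/3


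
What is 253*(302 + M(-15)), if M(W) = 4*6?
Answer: 82478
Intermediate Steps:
M(W) = 24
253*(302 + M(-15)) = 253*(302 + 24) = 253*326 = 82478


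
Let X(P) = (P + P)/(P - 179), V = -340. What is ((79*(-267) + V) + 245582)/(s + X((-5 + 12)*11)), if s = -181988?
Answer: -11431599/9281465 ≈ -1.2317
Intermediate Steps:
X(P) = 2*P/(-179 + P) (X(P) = (2*P)/(-179 + P) = 2*P/(-179 + P))
((79*(-267) + V) + 245582)/(s + X((-5 + 12)*11)) = ((79*(-267) - 340) + 245582)/(-181988 + 2*((-5 + 12)*11)/(-179 + (-5 + 12)*11)) = ((-21093 - 340) + 245582)/(-181988 + 2*(7*11)/(-179 + 7*11)) = (-21433 + 245582)/(-181988 + 2*77/(-179 + 77)) = 224149/(-181988 + 2*77/(-102)) = 224149/(-181988 + 2*77*(-1/102)) = 224149/(-181988 - 77/51) = 224149/(-9281465/51) = 224149*(-51/9281465) = -11431599/9281465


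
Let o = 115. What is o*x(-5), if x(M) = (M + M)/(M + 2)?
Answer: 1150/3 ≈ 383.33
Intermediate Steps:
x(M) = 2*M/(2 + M) (x(M) = (2*M)/(2 + M) = 2*M/(2 + M))
o*x(-5) = 115*(2*(-5)/(2 - 5)) = 115*(2*(-5)/(-3)) = 115*(2*(-5)*(-⅓)) = 115*(10/3) = 1150/3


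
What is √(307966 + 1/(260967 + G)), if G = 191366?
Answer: 3*√19394098933643/23807 ≈ 554.95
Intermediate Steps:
√(307966 + 1/(260967 + G)) = √(307966 + 1/(260967 + 191366)) = √(307966 + 1/452333) = √(139303184679/452333) = 3*√19394098933643/23807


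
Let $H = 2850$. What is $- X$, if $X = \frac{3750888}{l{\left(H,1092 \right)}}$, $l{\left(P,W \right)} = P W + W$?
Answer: $- \frac{312574}{259441} \approx -1.2048$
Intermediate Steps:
$l{\left(P,W \right)} = W + P W$
$X = \frac{312574}{259441}$ ($X = \frac{3750888}{1092 \left(1 + 2850\right)} = \frac{3750888}{1092 \cdot 2851} = \frac{3750888}{3113292} = 3750888 \cdot \frac{1}{3113292} = \frac{312574}{259441} \approx 1.2048$)
$- X = \left(-1\right) \frac{312574}{259441} = - \frac{312574}{259441}$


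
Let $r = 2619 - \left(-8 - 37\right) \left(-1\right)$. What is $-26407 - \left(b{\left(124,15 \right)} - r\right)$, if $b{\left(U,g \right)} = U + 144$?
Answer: $-24101$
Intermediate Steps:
$b{\left(U,g \right)} = 144 + U$
$r = 2574$ ($r = 2619 - \left(-45\right) \left(-1\right) = 2619 - 45 = 2574$)
$-26407 - \left(b{\left(124,15 \right)} - r\right) = -26407 - \left(\left(144 + 124\right) - 2574\right) = -26407 - \left(268 - 2574\right) = -26407 - -2306 = -26407 + 2306 = -24101$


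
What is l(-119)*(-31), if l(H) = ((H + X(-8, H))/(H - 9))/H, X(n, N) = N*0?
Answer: 31/128 ≈ 0.24219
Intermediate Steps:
X(n, N) = 0
l(H) = 1/(-9 + H) (l(H) = ((H + 0)/(H - 9))/H = (H/(-9 + H))/H = 1/(-9 + H))
l(-119)*(-31) = -31/(-9 - 119) = -31/(-128) = -1/128*(-31) = 31/128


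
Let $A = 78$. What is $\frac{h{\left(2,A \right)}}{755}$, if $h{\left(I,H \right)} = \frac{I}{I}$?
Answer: $\frac{1}{755} \approx 0.0013245$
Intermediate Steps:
$h{\left(I,H \right)} = 1$
$\frac{h{\left(2,A \right)}}{755} = 1 \cdot \frac{1}{755} = \frac{1}{755}$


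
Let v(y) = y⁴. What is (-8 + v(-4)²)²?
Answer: 4293918784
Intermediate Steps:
(-8 + v(-4)²)² = (-8 + ((-4)⁴)²)² = (-8 + 256²)² = (-8 + 65536)² = 65528² = 4293918784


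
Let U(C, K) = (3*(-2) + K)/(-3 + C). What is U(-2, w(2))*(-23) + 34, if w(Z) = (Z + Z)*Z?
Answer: 216/5 ≈ 43.200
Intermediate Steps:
w(Z) = 2*Z**2 (w(Z) = (2*Z)*Z = 2*Z**2)
U(C, K) = (-6 + K)/(-3 + C)
U(-2, w(2))*(-23) + 34 = ((-6 + 2*2**2)/(-3 - 2))*(-23) + 34 = ((-6 + 2*4)/(-5))*(-23) + 34 = -(-6 + 8)/5*(-23) + 34 = -1/5*2*(-23) + 34 = -2/5*(-23) + 34 = 46/5 + 34 = 216/5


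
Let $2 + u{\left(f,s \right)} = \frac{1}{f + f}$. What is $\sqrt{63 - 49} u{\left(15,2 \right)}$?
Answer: $- \frac{59 \sqrt{14}}{30} \approx -7.3586$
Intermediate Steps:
$u{\left(f,s \right)} = -2 + \frac{1}{2 f}$ ($u{\left(f,s \right)} = -2 + \frac{1}{f + f} = -2 + \frac{1}{2 f}$)
$\sqrt{63 - 49} u{\left(15,2 \right)} = \sqrt{63 - 49} \left(-2 + \frac{1}{2 \cdot 15}\right) = \sqrt{14} \left(-2 + \frac{1}{2} \cdot \frac{1}{15}\right) = \sqrt{14} \left(-2 + \frac{1}{30}\right) = \sqrt{14} \left(- \frac{59}{30}\right) = - \frac{59 \sqrt{14}}{30}$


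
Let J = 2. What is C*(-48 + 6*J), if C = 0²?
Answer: 0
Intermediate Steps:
C = 0
C*(-48 + 6*J) = 0*(-48 + 6*2) = 0*(-48 + 12) = 0*(-36) = 0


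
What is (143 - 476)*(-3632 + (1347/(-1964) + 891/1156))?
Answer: 343233168921/283798 ≈ 1.2094e+6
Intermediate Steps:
(143 - 476)*(-3632 + (1347/(-1964) + 891/1156)) = -333*(-3632 + (1347*(-1/1964) + 891*(1/1156))) = -333*(-3632 + (-1347/1964 + 891/1156)) = -333*(-3632 + 24099/283798) = -333*(-1030730237/283798) = 343233168921/283798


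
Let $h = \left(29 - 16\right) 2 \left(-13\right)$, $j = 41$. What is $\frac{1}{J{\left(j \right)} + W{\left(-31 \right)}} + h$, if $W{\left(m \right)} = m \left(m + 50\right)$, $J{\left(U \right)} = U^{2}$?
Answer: $- \frac{369095}{1092} \approx -338.0$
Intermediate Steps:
$W{\left(m \right)} = m \left(50 + m\right)$
$h = -338$ ($h = 13 \left(-26\right) = -338$)
$\frac{1}{J{\left(j \right)} + W{\left(-31 \right)}} + h = \frac{1}{41^{2} - 31 \left(50 - 31\right)} - 338 = \frac{1}{1681 - 589} - 338 = \frac{1}{1092} - 338 = - \frac{369095}{1092}$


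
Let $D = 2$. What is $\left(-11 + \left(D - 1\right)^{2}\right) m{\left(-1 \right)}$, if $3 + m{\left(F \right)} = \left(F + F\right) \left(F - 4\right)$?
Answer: $-70$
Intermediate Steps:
$m{\left(F \right)} = -3 + 2 F \left(-4 + F\right)$ ($m{\left(F \right)} = -3 + \left(F + F\right) \left(F - 4\right) = -3 + 2 F \left(-4 + F\right)$)
$\left(-11 + \left(D - 1\right)^{2}\right) m{\left(-1 \right)} = \left(-11 + \left(2 - 1\right)^{2}\right) \left(-3 - -8 + 2 \left(-1\right)^{2}\right) = \left(-11 + 1^{2}\right) \left(-3 + 8 + 2 \cdot 1\right) = \left(-11 + 1\right) \left(-3 + 8 + 2\right) = \left(-10\right) 7 = -70$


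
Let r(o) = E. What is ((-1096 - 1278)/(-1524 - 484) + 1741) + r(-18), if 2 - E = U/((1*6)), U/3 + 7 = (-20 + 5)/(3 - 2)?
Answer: 1762203/1004 ≈ 1755.2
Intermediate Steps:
U = -66 (U = -21 + 3*((-20 + 5)/(3 - 2)) = -21 + 3*(-15/1) = -21 + 3*(-15*1) = -21 + 3*(-15) = -21 - 45 = -66)
E = 13 (E = 2 - (-66)/(1*6) = 2 - (-66)/6 = 2 - 1*(-11) = 2 + 11 = 13)
r(o) = 13
((-1096 - 1278)/(-1524 - 484) + 1741) + r(-18) = ((-1096 - 1278)/(-1524 - 484) + 1741) + 13 = (-2374/(-2008) + 1741) + 13 = (-2374*(-1/2008) + 1741) + 13 = (1187/1004 + 1741) + 13 = 1749151/1004 + 13 = 1762203/1004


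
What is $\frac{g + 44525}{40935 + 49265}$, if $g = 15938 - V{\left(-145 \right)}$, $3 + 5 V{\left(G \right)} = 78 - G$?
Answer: $\frac{60419}{90200} \approx 0.66983$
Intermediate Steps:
$V{\left(G \right)} = 15 - \frac{G}{5}$ ($V{\left(G \right)} = - \frac{3}{5} + \frac{78 - G}{5} = - \frac{3}{5} - \left(- \frac{78}{5} + \frac{G}{5}\right) = 15 - \frac{G}{5}$)
$g = 15894$ ($g = 15938 - \left(15 - -29\right) = 15938 - \left(15 + 29\right) = 15938 - 44 = 15894$)
$\frac{g + 44525}{40935 + 49265} = \frac{15894 + 44525}{40935 + 49265} = \frac{60419}{90200}$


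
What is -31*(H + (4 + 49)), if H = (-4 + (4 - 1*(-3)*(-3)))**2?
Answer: -4154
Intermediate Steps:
H = 81 (H = (-4 + (4 + 3*(-3)))**2 = (-4 + (4 - 9))**2 = (-4 - 5)**2 = (-9)**2 = 81)
-31*(H + (4 + 49)) = -31*(81 + (4 + 49)) = -31*(81 + 53) = -31*134 = -4154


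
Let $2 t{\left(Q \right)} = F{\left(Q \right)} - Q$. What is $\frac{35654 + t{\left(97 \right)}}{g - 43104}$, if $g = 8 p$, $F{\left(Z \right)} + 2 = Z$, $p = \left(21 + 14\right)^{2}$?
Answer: $- \frac{35653}{33304} \approx -1.0705$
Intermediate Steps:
$p = 1225$ ($p = 35^{2} = 1225$)
$F{\left(Z \right)} = -2 + Z$
$t{\left(Q \right)} = -1$ ($t{\left(Q \right)} = \frac{\left(-2 + Q\right) - Q}{2} = \frac{1}{2} \left(-2\right) = -1$)
$g = 9800$ ($g = 8 \cdot 1225 = 9800$)
$\frac{35654 + t{\left(97 \right)}}{g - 43104} = \frac{35654 - 1}{9800 - 43104} = \frac{35653}{-33304} = 35653 \left(- \frac{1}{33304}\right) = - \frac{35653}{33304}$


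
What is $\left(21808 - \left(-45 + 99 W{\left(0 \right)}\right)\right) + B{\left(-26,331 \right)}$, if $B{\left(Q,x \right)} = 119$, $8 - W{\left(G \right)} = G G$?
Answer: $21180$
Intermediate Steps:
$W{\left(G \right)} = 8 - G^{2}$ ($W{\left(G \right)} = 8 - G G = 8 - G^{2}$)
$\left(21808 - \left(-45 + 99 W{\left(0 \right)}\right)\right) + B{\left(-26,331 \right)} = \left(21808 + \left(- 99 \left(8 - 0^{2}\right) + 45\right)\right) + 119 = \left(21808 + \left(- 99 \left(8 - 0\right) + 45\right)\right) + 119 = \left(21808 + \left(- 99 \left(8 + 0\right) + 45\right)\right) + 119 = \left(21808 + \left(\left(-99\right) 8 + 45\right)\right) + 119 = \left(21808 + \left(-792 + 45\right)\right) + 119 = \left(21808 - 747\right) + 119 = 21061 + 119 = 21180$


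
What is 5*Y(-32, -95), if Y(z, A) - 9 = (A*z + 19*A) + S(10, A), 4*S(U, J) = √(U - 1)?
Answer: 24895/4 ≈ 6223.8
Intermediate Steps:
S(U, J) = √(-1 + U)/4 (S(U, J) = √(U - 1)/4 = √(-1 + U)/4)
Y(z, A) = 39/4 + 19*A + A*z (Y(z, A) = 9 + ((A*z + 19*A) + √(-1 + 10)/4) = 9 + ((19*A + A*z) + √9/4) = 9 + ((19*A + A*z) + (¼)*3) = 9 + ((19*A + A*z) + ¾) = 9 + (¾ + 19*A + A*z) = 39/4 + 19*A + A*z)
5*Y(-32, -95) = 5*(39/4 + 19*(-95) - 95*(-32)) = 5*(39/4 - 1805 + 3040) = 5*(4979/4) = 24895/4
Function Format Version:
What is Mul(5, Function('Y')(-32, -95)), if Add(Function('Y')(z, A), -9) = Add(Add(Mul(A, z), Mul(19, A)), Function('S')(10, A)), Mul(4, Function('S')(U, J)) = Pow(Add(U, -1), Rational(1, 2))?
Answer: Rational(24895, 4) ≈ 6223.8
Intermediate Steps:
Function('S')(U, J) = Mul(Rational(1, 4), Pow(Add(-1, U), Rational(1, 2))) (Function('S')(U, J) = Mul(Rational(1, 4), Pow(Add(U, -1), Rational(1, 2))) = Mul(Rational(1, 4), Pow(Add(-1, U), Rational(1, 2))))
Function('Y')(z, A) = Add(Rational(39, 4), Mul(19, A), Mul(A, z)) (Function('Y')(z, A) = Add(9, Add(Add(Mul(A, z), Mul(19, A)), Mul(Rational(1, 4), Pow(Add(-1, 10), Rational(1, 2))))) = Add(9, Add(Add(Mul(19, A), Mul(A, z)), Mul(Rational(1, 4), Pow(9, Rational(1, 2))))) = Add(9, Add(Add(Mul(19, A), Mul(A, z)), Mul(Rational(1, 4), 3))) = Add(9, Add(Add(Mul(19, A), Mul(A, z)), Rational(3, 4))) = Add(9, Add(Rational(3, 4), Mul(19, A), Mul(A, z))) = Add(Rational(39, 4), Mul(19, A), Mul(A, z)))
Mul(5, Function('Y')(-32, -95)) = Mul(5, Add(Rational(39, 4), Mul(19, -95), Mul(-95, -32))) = Mul(5, Add(Rational(39, 4), -1805, 3040)) = Mul(5, Rational(4979, 4)) = Rational(24895, 4)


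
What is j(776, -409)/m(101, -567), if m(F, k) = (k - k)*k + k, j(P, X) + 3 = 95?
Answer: -92/567 ≈ -0.16226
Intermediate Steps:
j(P, X) = 92 (j(P, X) = -3 + 95 = 92)
m(F, k) = k (m(F, k) = 0*k + k = 0 + k = k)
j(776, -409)/m(101, -567) = 92/(-567) = 92*(-1/567) = -92/567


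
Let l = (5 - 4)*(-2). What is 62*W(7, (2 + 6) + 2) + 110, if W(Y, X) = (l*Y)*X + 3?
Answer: -8384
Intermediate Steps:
l = -2 (l = 1*(-2) = -2)
W(Y, X) = 3 - 2*X*Y (W(Y, X) = (-2*Y)*X + 3 = -2*X*Y + 3 = 3 - 2*X*Y)
62*W(7, (2 + 6) + 2) + 110 = 62*(3 - 2*((2 + 6) + 2)*7) + 110 = 62*(3 - 2*(8 + 2)*7) + 110 = 62*(3 - 2*10*7) + 110 = 62*(3 - 140) + 110 = 62*(-137) + 110 = -8494 + 110 = -8384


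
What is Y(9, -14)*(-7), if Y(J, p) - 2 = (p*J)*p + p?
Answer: -12264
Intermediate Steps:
Y(J, p) = 2 + p + J*p**2 (Y(J, p) = 2 + ((p*J)*p + p) = 2 + ((J*p)*p + p) = 2 + (J*p**2 + p) = 2 + (p + J*p**2) = 2 + p + J*p**2)
Y(9, -14)*(-7) = (2 - 14 + 9*(-14)**2)*(-7) = (2 - 14 + 9*196)*(-7) = (2 - 14 + 1764)*(-7) = 1752*(-7) = -12264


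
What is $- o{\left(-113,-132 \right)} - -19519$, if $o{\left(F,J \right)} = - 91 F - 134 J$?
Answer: $-8452$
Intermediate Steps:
$o{\left(F,J \right)} = - 134 J - 91 F$
$- o{\left(-113,-132 \right)} - -19519 = - (\left(-134\right) \left(-132\right) - -10283) - -19519 = - (17688 + 10283) + 19519 = \left(-1\right) 27971 + 19519 = -27971 + 19519 = -8452$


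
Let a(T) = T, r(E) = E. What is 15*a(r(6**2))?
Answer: 540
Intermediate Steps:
15*a(r(6**2)) = 15*6**2 = 15*36 = 540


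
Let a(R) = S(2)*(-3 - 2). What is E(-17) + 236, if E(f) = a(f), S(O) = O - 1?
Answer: 231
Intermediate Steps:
S(O) = -1 + O
a(R) = -5 (a(R) = (-1 + 2)*(-3 - 2) = 1*(-5) = -5)
E(f) = -5
E(-17) + 236 = -5 + 236 = 231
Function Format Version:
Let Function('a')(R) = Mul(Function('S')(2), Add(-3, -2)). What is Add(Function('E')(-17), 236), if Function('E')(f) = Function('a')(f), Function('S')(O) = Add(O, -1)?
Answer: 231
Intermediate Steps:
Function('S')(O) = Add(-1, O)
Function('a')(R) = -5 (Function('a')(R) = Mul(Add(-1, 2), Add(-3, -2)) = Mul(1, -5) = -5)
Function('E')(f) = -5
Add(Function('E')(-17), 236) = Add(-5, 236) = 231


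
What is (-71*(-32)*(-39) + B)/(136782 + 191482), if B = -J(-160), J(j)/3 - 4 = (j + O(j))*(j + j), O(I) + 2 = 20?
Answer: -56235/82066 ≈ -0.68524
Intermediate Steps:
O(I) = 18 (O(I) = -2 + 20 = 18)
J(j) = 12 + 6*j*(18 + j) (J(j) = 12 + 3*((j + 18)*(j + j)) = 12 + 3*((18 + j)*(2*j)) = 12 + 3*(2*j*(18 + j)) = 12 + 6*j*(18 + j))
B = -136332 (B = -(12 + 6*(-160)² + 108*(-160)) = -(12 + 6*25600 - 17280) = -(12 + 153600 - 17280) = -1*136332 = -136332)
(-71*(-32)*(-39) + B)/(136782 + 191482) = (-71*(-32)*(-39) - 136332)/(136782 + 191482) = (2272*(-39) - 136332)/328264 = (-88608 - 136332)*(1/328264) = -224940*1/328264 = -56235/82066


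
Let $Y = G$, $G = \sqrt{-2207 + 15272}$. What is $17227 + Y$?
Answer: $17227 + \sqrt{13065} \approx 17341.0$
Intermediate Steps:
$G = \sqrt{13065} \approx 114.3$
$Y = \sqrt{13065} \approx 114.3$
$17227 + Y = 17227 + \sqrt{13065}$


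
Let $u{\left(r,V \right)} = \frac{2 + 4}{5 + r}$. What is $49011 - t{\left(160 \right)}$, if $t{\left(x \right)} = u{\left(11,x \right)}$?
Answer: $\frac{392085}{8} \approx 49011.0$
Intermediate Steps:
$u{\left(r,V \right)} = \frac{6}{5 + r}$
$t{\left(x \right)} = \frac{3}{8}$ ($t{\left(x \right)} = \frac{6}{5 + 11} = \frac{6}{16} = 6 \cdot \frac{1}{16} = \frac{3}{8}$)
$49011 - t{\left(160 \right)} = 49011 - \frac{3}{8} = \frac{392085}{8}$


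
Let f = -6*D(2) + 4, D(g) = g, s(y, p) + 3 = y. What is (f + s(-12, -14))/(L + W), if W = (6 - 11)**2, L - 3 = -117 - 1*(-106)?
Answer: -23/17 ≈ -1.3529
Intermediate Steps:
s(y, p) = -3 + y
L = -8 (L = 3 + (-117 - 1*(-106)) = 3 + (-117 + 106) = 3 - 11 = -8)
W = 25 (W = (-5)**2 = 25)
f = -8 (f = -6*2 + 4 = -12 + 4 = -8)
(f + s(-12, -14))/(L + W) = (-8 + (-3 - 12))/(-8 + 25) = (-8 - 15)/17 = -23*1/17 = -23/17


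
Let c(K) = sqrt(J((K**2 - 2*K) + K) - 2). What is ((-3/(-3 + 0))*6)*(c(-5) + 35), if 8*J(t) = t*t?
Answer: 210 + 3*sqrt(442) ≈ 273.07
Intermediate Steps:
J(t) = t**2/8 (J(t) = (t*t)/8 = t**2/8)
c(K) = sqrt(-2 + (K**2 - K)**2/8) (c(K) = sqrt(((K**2 - 2*K) + K)**2/8 - 2) = sqrt((K**2 - K)**2/8 - 2) = sqrt(-2 + (K**2 - K)**2/8))
((-3/(-3 + 0))*6)*(c(-5) + 35) = ((-3/(-3 + 0))*6)*(sqrt(-32 + 2*(-5)**2*(-1 - 5)**2)/4 + 35) = ((-3/(-3))*6)*(sqrt(-32 + 2*25*(-6)**2)/4 + 35) = (-1/3*(-3)*6)*(sqrt(-32 + 2*25*36)/4 + 35) = (1*6)*(sqrt(-32 + 1800)/4 + 35) = 6*(sqrt(1768)/4 + 35) = 6*((2*sqrt(442))/4 + 35) = 6*(sqrt(442)/2 + 35) = 6*(35 + sqrt(442)/2) = 210 + 3*sqrt(442)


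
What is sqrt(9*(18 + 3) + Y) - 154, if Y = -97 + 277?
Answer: -154 + 3*sqrt(41) ≈ -134.79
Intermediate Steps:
Y = 180
sqrt(9*(18 + 3) + Y) - 154 = sqrt(9*(18 + 3) + 180) - 154 = sqrt(9*21 + 180) - 154 = sqrt(189 + 180) - 154 = sqrt(369) - 154 = 3*sqrt(41) - 154 = -154 + 3*sqrt(41)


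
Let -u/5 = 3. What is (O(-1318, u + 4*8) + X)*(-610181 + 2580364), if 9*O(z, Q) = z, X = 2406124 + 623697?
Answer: 53721119743993/9 ≈ 5.9690e+12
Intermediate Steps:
u = -15 (u = -5*3 = -15)
X = 3029821
O(z, Q) = z/9
(O(-1318, u + 4*8) + X)*(-610181 + 2580364) = ((1/9)*(-1318) + 3029821)*(-610181 + 2580364) = (-1318/9 + 3029821)*1970183 = (27267071/9)*1970183 = 53721119743993/9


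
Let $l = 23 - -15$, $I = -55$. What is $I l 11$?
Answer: $-22990$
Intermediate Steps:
$l = 38$ ($l = 23 + 15 = 38$)
$I l 11 = \left(-55\right) 38 \cdot 11 = \left(-2090\right) 11 = -22990$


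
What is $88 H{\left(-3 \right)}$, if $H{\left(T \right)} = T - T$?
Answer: $0$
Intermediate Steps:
$H{\left(T \right)} = 0$
$88 H{\left(-3 \right)} = 88 \cdot 0 = 0$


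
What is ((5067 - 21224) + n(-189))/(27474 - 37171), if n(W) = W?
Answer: 16346/9697 ≈ 1.6857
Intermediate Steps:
((5067 - 21224) + n(-189))/(27474 - 37171) = ((5067 - 21224) - 189)/(27474 - 37171) = (-16157 - 189)/(-9697) = -16346*(-1/9697) = 16346/9697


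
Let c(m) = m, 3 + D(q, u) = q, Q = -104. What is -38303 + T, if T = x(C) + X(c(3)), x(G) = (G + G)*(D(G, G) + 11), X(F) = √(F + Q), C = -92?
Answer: -22847 + I*√101 ≈ -22847.0 + 10.05*I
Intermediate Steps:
D(q, u) = -3 + q
X(F) = √(-104 + F) (X(F) = √(F - 104) = √(-104 + F))
x(G) = 2*G*(8 + G) (x(G) = (G + G)*((-3 + G) + 11) = (2*G)*(8 + G) = 2*G*(8 + G))
T = 15456 + I*√101 (T = 2*(-92)*(8 - 92) + √(-104 + 3) = 2*(-92)*(-84) + √(-101) = 15456 + I*√101 ≈ 15456.0 + 10.05*I)
-38303 + T = -38303 + (15456 + I*√101) = -22847 + I*√101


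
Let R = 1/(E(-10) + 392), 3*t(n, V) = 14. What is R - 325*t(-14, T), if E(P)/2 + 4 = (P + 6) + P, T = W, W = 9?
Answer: -1619797/1068 ≈ -1516.7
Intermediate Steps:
T = 9
t(n, V) = 14/3 (t(n, V) = (⅓)*14 = 14/3)
E(P) = 4 + 4*P (E(P) = -8 + 2*((P + 6) + P) = -8 + 2*((6 + P) + P) = -8 + 2*(6 + 2*P) = -8 + (12 + 4*P) = 4 + 4*P)
R = 1/356 (R = 1/((4 + 4*(-10)) + 392) = 1/((4 - 40) + 392) = 1/(-36 + 392) = 1/356 ≈ 0.0028090)
R - 325*t(-14, T) = 1/356 - 325*14/3 = 1/356 - 4550/3 = -1619797/1068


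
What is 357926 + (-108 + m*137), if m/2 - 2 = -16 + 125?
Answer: 388232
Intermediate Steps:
m = 222 (m = 4 + 2*(-16 + 125) = 4 + 2*109 = 4 + 218 = 222)
357926 + (-108 + m*137) = 357926 + (-108 + 222*137) = 357926 + (-108 + 30414) = 357926 + 30306 = 388232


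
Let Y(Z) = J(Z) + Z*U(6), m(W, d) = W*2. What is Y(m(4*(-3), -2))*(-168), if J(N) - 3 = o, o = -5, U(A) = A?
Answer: 24528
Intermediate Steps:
J(N) = -2 (J(N) = 3 - 5 = -2)
m(W, d) = 2*W
Y(Z) = -2 + 6*Z (Y(Z) = -2 + Z*6 = -2 + 6*Z)
Y(m(4*(-3), -2))*(-168) = (-2 + 6*(2*(4*(-3))))*(-168) = (-2 + 6*(2*(-12)))*(-168) = (-2 + 6*(-24))*(-168) = (-2 - 144)*(-168) = -146*(-168) = 24528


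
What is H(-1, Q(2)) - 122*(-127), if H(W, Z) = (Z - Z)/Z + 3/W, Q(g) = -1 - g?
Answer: 15491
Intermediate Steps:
H(W, Z) = 3/W (H(W, Z) = 0/Z + 3/W = 0 + 3/W = 3/W)
H(-1, Q(2)) - 122*(-127) = 3/(-1) - 122*(-127) = 3*(-1) + 15494 = -3 + 15494 = 15491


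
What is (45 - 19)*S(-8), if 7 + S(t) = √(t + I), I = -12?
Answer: -182 + 52*I*√5 ≈ -182.0 + 116.28*I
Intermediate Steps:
S(t) = -7 + √(-12 + t) (S(t) = -7 + √(t - 12) = -7 + √(-12 + t))
(45 - 19)*S(-8) = (45 - 19)*(-7 + √(-12 - 8)) = 26*(-7 + √(-20)) = 26*(-7 + 2*I*√5) = -182 + 52*I*√5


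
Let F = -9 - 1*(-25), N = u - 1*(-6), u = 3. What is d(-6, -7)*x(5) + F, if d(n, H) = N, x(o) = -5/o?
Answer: 7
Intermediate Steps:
N = 9 (N = 3 - 1*(-6) = 3 + 6 = 9)
d(n, H) = 9
F = 16 (F = -9 + 25 = 16)
d(-6, -7)*x(5) + F = 9*(-5/5) + 16 = 9*(-5*⅕) + 16 = 9*(-1) + 16 = -9 + 16 = 7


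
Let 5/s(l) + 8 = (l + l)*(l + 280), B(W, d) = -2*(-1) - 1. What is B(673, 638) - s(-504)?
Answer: 225779/225784 ≈ 0.99998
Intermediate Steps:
B(W, d) = 1 (B(W, d) = 2 - 1 = 1)
s(l) = 5/(-8 + 2*l*(280 + l)) (s(l) = 5/(-8 + (l + l)*(l + 280)) = 5/(-8 + (2*l)*(280 + l)) = 5/(-8 + 2*l*(280 + l)))
B(673, 638) - s(-504) = 1 - 5/(2*(-4 + (-504)² + 280*(-504))) = 1 - 5/(2*(-4 + 254016 - 141120)) = 1 - 5/(2*112892) = 1 - 1*5/225784 = 1 - 5/225784 = 225779/225784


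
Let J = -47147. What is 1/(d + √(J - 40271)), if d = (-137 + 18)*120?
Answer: -7140/102002909 - I*√87418/204005818 ≈ -6.9998e-5 - 1.4493e-6*I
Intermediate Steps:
d = -14280 (d = -119*120 = -14280)
1/(d + √(J - 40271)) = 1/(-14280 + √(-47147 - 40271)) = 1/(-14280 + √(-87418)) = 1/(-14280 + I*√87418)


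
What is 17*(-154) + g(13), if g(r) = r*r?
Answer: -2449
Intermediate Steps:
g(r) = r²
17*(-154) + g(13) = 17*(-154) + 13² = -2618 + 169 = -2449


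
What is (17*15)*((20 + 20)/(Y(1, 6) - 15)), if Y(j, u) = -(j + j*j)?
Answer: -600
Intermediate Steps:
Y(j, u) = -j - j**2 (Y(j, u) = -(j + j**2) = -j - j**2)
(17*15)*((20 + 20)/(Y(1, 6) - 15)) = (17*15)*((20 + 20)/(-1*1*(1 + 1) - 15)) = 255*(40/(-1*1*2 - 15)) = 255*(40/(-2 - 15)) = 255*(40/(-17)) = 255*(40*(-1/17)) = 255*(-40/17) = -600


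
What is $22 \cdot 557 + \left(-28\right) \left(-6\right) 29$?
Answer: $17126$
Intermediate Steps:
$22 \cdot 557 + \left(-28\right) \left(-6\right) 29 = 12254 + 168 \cdot 29 = 12254 + 4872 = 17126$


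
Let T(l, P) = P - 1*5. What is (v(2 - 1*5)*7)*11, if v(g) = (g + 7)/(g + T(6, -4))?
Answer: -77/3 ≈ -25.667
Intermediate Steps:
T(l, P) = -5 + P (T(l, P) = P - 5 = -5 + P)
v(g) = (7 + g)/(-9 + g) (v(g) = (g + 7)/(g + (-5 - 4)) = (7 + g)/(g - 9) = (7 + g)/(-9 + g))
(v(2 - 1*5)*7)*11 = (((7 + (2 - 1*5))/(-9 + (2 - 1*5)))*7)*11 = (((7 + (2 - 5))/(-9 + (2 - 5)))*7)*11 = (((7 - 3)/(-9 - 3))*7)*11 = ((4/(-12))*7)*11 = (-1/12*4*7)*11 = -⅓*7*11 = -7/3*11 = -77/3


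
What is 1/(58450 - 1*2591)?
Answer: 1/55859 ≈ 1.7902e-5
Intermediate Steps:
1/(58450 - 1*2591) = 1/(58450 - 2591) = 1/55859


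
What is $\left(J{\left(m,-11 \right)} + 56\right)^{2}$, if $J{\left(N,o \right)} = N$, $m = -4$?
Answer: $2704$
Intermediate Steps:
$\left(J{\left(m,-11 \right)} + 56\right)^{2} = \left(-4 + 56\right)^{2} = 52^{2} = 2704$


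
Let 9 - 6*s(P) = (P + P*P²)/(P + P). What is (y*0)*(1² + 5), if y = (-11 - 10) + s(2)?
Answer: 0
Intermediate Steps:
s(P) = 3/2 - (P + P³)/(12*P) (s(P) = 3/2 - (P + P*P²)/(6*(P + P)) = 3/2 - (P + P³)/(6*(2*P)) = 3/2 - (P + P³)*1/(2*P)/6 = 3/2 - (P + P³)/(12*P))
y = -239/12 (y = (-11 - 10) + (17/12 - 1/12*2²) = -21 + (17/12 - 1/12*4) = -21 + (17/12 - ⅓) = -21 + 13/12 = -239/12 ≈ -19.917)
(y*0)*(1² + 5) = (-239/12*0)*(1² + 5) = 0*(1 + 5) = 0*6 = 0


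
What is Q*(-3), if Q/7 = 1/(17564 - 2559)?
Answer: -21/15005 ≈ -0.0013995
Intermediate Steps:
Q = 7/15005 (Q = 7/(17564 - 2559) = 7/15005 ≈ 0.00046651)
Q*(-3) = (7/15005)*(-3) = -21/15005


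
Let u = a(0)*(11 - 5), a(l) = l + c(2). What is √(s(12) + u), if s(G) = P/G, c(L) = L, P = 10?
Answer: √462/6 ≈ 3.5824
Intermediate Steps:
s(G) = 10/G
a(l) = 2 + l (a(l) = l + 2 = 2 + l)
u = 12 (u = (2 + 0)*(11 - 5) = 2*6 = 12)
√(s(12) + u) = √(10/12 + 12) = √(10*(1/12) + 12) = √(⅚ + 12) = √(77/6) = √462/6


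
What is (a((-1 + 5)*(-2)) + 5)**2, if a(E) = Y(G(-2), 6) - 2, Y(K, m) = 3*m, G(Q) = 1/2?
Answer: 441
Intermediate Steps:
G(Q) = 1/2
a(E) = 16 (a(E) = 3*6 - 2 = 18 - 2 = 16)
(a((-1 + 5)*(-2)) + 5)**2 = (16 + 5)**2 = 21**2 = 441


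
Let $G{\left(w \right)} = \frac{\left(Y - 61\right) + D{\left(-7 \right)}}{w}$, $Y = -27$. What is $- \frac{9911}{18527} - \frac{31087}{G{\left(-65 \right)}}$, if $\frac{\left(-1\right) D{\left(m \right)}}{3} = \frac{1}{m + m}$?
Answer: $- \frac{524125633209}{22769683} \approx -23019.0$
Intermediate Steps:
$D{\left(m \right)} = - \frac{3}{2 m}$ ($D{\left(m \right)} = - \frac{3}{m + m} = - \frac{3}{2 m}$)
$G{\left(w \right)} = - \frac{1229}{14 w}$ ($G{\left(w \right)} = \frac{\left(-27 - 61\right) - \frac{3}{2 \left(-7\right)}}{w} = \frac{-88 - - \frac{3}{14}}{w} = \frac{-88 + \frac{3}{14}}{w} = - \frac{1229}{14 w}$)
$- \frac{9911}{18527} - \frac{31087}{G{\left(-65 \right)}} = - \frac{9911}{18527} - \frac{31087}{\left(- \frac{1229}{14}\right) \frac{1}{-65}} = \left(-9911\right) \frac{1}{18527} - \frac{31087}{\left(- \frac{1229}{14}\right) \left(- \frac{1}{65}\right)} = - \frac{9911}{18527} - \frac{31087}{\frac{1229}{910}} = - \frac{9911}{18527} - \frac{28289170}{1229} = - \frac{524125633209}{22769683}$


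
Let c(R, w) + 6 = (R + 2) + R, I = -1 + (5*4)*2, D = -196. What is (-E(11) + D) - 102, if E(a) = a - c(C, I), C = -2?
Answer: -317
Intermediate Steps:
I = 39 (I = -1 + 20*2 = -1 + 40 = 39)
c(R, w) = -4 + 2*R (c(R, w) = -6 + ((R + 2) + R) = -6 + ((2 + R) + R) = -6 + (2 + 2*R) = -4 + 2*R)
E(a) = 8 + a (E(a) = a - (-4 + 2*(-2)) = a - (-4 - 4) = a - 1*(-8) = a + 8 = 8 + a)
(-E(11) + D) - 102 = (-(8 + 11) - 196) - 102 = (-1*19 - 196) - 102 = (-19 - 196) - 102 = -215 - 102 = -317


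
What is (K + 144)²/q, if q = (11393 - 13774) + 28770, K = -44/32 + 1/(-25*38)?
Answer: 293732564841/381057160000 ≈ 0.77084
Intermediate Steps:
K = -5229/3800 (K = -44*1/32 - 1/25*1/38 = -11/8 - 1/950 = -5229/3800 ≈ -1.3761)
q = 26389 (q = -2381 + 28770 = 26389)
(K + 144)²/q = (-5229/3800 + 144)²/26389 = (541971/3800)²*(1/26389) = (293732564841/14440000)*(1/26389) = 293732564841/381057160000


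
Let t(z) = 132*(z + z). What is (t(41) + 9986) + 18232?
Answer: 39042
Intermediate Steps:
t(z) = 264*z (t(z) = 132*(2*z) = 264*z)
(t(41) + 9986) + 18232 = (264*41 + 9986) + 18232 = (10824 + 9986) + 18232 = 20810 + 18232 = 39042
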